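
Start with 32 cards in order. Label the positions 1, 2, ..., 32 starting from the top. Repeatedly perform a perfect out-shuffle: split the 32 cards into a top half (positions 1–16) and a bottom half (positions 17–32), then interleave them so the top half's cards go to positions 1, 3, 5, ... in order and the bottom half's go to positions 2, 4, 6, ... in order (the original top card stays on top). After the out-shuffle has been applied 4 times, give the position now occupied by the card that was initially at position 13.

7

Track the card's position through each out-shuffle:
13 → 25 → 18 → 4 → 7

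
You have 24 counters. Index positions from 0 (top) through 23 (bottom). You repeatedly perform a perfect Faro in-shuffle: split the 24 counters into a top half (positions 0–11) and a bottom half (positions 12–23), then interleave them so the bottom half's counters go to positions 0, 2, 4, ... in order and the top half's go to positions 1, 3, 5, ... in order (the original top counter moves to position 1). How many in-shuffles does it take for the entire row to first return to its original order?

The in-shuffle permutes the 24 positions with cycle lengths [4, 20].
Every counter is home exactly when every cycle has completed a whole number of laps, i.e. after lcm(4, 20) = 20 in-shuffles.

20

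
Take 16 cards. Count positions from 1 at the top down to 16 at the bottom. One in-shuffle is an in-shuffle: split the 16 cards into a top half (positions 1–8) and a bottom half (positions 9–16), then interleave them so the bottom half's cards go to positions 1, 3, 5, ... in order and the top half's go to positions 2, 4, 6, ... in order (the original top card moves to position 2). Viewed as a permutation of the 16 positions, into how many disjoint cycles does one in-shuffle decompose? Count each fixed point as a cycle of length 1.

Trace each unvisited position around until it returns:
(1 2 4 8 16 15 13 9) (3 6 12 7 14 11 5 10)
2 cycles in total.

2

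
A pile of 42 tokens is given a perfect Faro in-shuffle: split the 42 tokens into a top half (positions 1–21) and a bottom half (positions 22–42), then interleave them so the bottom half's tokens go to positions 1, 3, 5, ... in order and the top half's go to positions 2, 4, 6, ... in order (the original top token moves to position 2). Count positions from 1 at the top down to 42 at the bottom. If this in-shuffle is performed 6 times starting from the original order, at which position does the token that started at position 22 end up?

32

Track the token's position through each in-shuffle:
22 → 1 → 2 → 4 → 8 → 16 → 32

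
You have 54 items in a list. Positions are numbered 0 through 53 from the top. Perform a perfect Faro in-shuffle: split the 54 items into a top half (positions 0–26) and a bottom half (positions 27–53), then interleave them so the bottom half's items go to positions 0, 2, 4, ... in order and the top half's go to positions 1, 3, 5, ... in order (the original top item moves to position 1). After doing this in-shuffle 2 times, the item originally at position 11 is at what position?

Track the item's position through each in-shuffle:
11 → 23 → 47

47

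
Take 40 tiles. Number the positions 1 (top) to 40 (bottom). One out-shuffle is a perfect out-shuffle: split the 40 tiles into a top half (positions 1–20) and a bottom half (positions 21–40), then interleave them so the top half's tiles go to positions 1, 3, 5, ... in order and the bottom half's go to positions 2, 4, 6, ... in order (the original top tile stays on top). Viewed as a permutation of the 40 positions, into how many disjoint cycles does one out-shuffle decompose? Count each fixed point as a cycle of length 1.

6

Trace each unvisited position around until it returns:
(1) (2 3 5 9 17 33 ... len 12) (4 7 13 25 10 19 ... len 12) (8 15 29 18 35 30 ... len 12) (14 27) (40)
6 cycles in total.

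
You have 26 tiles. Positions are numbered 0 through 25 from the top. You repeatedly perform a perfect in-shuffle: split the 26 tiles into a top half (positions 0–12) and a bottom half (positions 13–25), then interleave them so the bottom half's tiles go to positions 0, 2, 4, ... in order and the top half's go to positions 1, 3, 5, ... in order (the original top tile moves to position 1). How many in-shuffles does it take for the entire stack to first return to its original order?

18

The in-shuffle permutes the 26 positions with cycle lengths [2, 6, 18].
Every tile is home exactly when every cycle has completed a whole number of laps, i.e. after lcm(2, 6, 18) = 18 in-shuffles.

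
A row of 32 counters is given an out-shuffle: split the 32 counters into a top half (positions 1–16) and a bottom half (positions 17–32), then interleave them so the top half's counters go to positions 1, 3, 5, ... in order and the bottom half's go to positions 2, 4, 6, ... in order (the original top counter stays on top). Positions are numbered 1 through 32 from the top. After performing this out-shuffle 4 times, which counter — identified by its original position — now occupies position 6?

Work backwards from position 6, undoing one out-shuffle at a time:
6 ← 19 ← 10 ← 21 ← 11
So the counter now at position 6 started at position 11.

11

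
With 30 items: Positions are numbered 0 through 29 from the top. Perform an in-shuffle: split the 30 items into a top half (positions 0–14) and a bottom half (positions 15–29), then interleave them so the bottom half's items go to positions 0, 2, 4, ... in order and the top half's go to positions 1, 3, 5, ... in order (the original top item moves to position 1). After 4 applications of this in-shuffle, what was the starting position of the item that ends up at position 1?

Work backwards from position 1, undoing one in-shuffle at a time:
1 ← 0 ← 15 ← 7 ← 3
So the item now at position 1 started at position 3.

3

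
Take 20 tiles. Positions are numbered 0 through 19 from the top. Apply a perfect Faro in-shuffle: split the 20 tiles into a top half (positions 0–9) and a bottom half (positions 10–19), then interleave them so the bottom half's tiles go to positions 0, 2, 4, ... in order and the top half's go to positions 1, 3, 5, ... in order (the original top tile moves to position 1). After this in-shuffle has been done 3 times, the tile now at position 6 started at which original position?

13

Work backwards from position 6, undoing one in-shuffle at a time:
6 ← 13 ← 6 ← 13
So the tile now at position 6 started at position 13.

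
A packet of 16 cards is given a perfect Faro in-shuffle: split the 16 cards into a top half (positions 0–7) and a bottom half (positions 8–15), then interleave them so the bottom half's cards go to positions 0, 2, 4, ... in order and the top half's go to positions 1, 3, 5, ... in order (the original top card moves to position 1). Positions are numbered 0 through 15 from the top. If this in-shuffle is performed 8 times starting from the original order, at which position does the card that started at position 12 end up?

12

Track the card's position through each in-shuffle:
12 → 8 → 0 → 1 → 3 → 7 → 15 → 14 → 12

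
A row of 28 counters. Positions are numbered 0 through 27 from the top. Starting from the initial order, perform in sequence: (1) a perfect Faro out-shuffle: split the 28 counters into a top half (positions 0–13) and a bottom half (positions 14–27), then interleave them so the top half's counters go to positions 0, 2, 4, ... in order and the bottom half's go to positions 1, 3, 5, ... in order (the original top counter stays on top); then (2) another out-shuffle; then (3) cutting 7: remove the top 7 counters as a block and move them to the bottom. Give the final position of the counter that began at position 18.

Track the counter from position 18 forward through each operation:
  after op 1 (out-shuffle): 18 → 9
  after op 2 (out-shuffle): 9 → 18
  after op 3 (cut 7): 18 → 11

11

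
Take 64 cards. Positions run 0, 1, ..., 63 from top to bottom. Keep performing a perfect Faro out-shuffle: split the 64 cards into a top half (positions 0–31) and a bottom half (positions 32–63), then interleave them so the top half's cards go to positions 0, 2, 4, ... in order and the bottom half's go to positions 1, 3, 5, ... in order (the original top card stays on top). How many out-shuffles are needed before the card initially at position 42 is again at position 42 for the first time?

2

Follow position 42 under repeated out-shuffles:
42 → 21 → 42
It first returns after 2 out-shuffles.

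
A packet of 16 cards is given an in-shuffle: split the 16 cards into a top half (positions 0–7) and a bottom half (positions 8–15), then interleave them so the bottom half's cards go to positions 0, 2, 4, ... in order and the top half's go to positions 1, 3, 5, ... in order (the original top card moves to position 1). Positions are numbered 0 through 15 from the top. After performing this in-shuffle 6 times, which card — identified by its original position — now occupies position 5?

6

Work backwards from position 5, undoing one in-shuffle at a time:
5 ← 2 ← 9 ← 4 ← 10 ← 13 ← 6
So the card now at position 5 started at position 6.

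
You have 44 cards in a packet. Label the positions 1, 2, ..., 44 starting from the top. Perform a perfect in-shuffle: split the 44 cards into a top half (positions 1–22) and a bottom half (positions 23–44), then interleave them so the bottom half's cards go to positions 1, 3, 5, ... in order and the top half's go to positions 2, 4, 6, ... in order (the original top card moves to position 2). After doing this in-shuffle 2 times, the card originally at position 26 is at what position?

Track the card's position through each in-shuffle:
26 → 7 → 14

14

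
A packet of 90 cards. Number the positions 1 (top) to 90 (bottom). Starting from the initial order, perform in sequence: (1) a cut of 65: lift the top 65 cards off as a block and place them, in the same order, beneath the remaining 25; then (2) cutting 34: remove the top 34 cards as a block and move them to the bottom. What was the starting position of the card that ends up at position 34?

Undo the operations in reverse order, starting from position 34:
  undo op 2 (cut 34): 34 ← 68
  undo op 1 (cut 65): 68 ← 43
So the card at position 34 came from original position 43.

43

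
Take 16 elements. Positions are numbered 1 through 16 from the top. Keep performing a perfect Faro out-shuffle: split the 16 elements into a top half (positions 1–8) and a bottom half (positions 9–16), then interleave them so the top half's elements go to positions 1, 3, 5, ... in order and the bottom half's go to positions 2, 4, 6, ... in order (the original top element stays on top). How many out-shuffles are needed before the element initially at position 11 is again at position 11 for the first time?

Follow position 11 under repeated out-shuffles:
11 → 6 → 11
It first returns after 2 out-shuffles.

2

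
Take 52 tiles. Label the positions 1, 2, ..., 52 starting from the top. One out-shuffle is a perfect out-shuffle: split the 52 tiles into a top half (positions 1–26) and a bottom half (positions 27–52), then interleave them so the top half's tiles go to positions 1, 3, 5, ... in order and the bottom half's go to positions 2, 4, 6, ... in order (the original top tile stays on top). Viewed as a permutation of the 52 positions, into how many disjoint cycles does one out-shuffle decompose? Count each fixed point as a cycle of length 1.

Trace each unvisited position around until it returns:
(1) (2 3 5 9 17 33 14 27) (4 7 13 25 49 46 40 28) (6 11 21 41 30 8 15 29) (10 19 37 22 43 34 16 31) (12 23 45 38 24 47 42 32) (18 35) (20 39 26 51 50 48 44 36) ... plus 1 more
9 cycles in total.

9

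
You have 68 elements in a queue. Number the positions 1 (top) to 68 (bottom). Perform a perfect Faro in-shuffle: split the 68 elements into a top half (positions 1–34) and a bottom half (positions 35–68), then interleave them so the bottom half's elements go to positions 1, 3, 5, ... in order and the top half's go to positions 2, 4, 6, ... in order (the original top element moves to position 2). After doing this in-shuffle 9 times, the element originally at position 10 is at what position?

14

Track the element's position through each in-shuffle:
10 → 20 → 40 → 11 → 22 → 44 → 19 → 38 → 7 → 14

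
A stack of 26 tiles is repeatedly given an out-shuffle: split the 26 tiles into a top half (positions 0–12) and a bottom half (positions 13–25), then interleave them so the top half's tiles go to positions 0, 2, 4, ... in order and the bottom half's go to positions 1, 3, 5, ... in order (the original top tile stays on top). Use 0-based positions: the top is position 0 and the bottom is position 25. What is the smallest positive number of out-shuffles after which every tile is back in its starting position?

The out-shuffle permutes the 26 positions with cycle lengths [1, 1, 4, 20].
Every tile is home exactly when every cycle has completed a whole number of laps, i.e. after lcm(1, 4, 20) = 20 out-shuffles.

20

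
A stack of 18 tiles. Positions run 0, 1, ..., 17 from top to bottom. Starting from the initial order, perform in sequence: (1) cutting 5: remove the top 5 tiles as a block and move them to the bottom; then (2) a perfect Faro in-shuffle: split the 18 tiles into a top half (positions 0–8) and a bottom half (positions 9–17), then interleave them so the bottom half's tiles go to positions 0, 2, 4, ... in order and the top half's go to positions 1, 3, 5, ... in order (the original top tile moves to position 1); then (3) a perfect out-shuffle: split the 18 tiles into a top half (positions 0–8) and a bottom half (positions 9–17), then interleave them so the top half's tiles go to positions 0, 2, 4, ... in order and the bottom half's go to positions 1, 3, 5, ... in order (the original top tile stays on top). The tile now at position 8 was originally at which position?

Undo the operations in reverse order, starting from position 8:
  undo op 3 (out-shuffle, from top half): 8 ← 4
  undo op 2 (in-shuffle, from bottom half): 4 ← 11
  undo op 1 (cut 5): 11 ← 16
So the tile at position 8 came from original position 16.

16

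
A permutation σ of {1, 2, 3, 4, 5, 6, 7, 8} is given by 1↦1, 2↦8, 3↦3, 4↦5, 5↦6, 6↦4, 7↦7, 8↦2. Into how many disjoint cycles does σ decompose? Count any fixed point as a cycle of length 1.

Cycle decomposition: (1) (2 8) (3) (4 5 6) (7).
5 cycles.

5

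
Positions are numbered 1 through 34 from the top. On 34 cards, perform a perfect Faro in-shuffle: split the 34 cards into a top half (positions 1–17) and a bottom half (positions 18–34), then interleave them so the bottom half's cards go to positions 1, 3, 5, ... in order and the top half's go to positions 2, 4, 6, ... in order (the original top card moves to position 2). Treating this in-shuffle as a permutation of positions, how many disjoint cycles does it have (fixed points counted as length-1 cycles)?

5

Trace each unvisited position around until it returns:
(1 2 4 8 16 32 ... len 12) (3 6 12 24 13 26 ... len 12) (5 10 20) (7 14 28 21) (15 30 25)
5 cycles in total.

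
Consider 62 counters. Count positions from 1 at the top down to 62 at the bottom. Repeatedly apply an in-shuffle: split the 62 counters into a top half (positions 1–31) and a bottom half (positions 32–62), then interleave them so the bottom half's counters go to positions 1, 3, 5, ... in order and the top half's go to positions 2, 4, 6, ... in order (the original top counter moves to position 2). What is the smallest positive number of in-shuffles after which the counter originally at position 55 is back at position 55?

Follow position 55 under repeated in-shuffles:
55 → 47 → 31 → 62 → 61 → 59 → 55
It first returns after 6 in-shuffles.

6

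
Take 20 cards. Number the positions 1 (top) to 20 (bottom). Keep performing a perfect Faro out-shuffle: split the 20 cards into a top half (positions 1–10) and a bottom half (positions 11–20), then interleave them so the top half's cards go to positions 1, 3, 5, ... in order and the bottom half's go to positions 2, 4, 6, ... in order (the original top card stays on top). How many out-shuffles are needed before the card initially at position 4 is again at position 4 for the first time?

Follow position 4 under repeated out-shuffles:
4 → 7 → 13 → 6 → 11 → 2 → 3 → 5 → 9 → 17 → 14 → 8 → 15 → 10 → 19 → 18 → 16 → 12 → 4
It first returns after 18 out-shuffles.

18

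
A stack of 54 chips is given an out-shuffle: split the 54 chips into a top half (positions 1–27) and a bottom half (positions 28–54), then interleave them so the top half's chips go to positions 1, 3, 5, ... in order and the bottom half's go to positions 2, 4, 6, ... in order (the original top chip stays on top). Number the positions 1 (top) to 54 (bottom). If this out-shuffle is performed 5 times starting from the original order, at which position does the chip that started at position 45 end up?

Track the chip's position through each out-shuffle:
45 → 36 → 18 → 35 → 16 → 31

31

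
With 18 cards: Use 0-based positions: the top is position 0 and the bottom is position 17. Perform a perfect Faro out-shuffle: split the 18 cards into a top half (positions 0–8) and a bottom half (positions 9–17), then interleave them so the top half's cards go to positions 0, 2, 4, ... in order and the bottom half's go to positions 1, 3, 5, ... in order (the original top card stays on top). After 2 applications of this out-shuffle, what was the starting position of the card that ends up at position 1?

Work backwards from position 1, undoing one out-shuffle at a time:
1 ← 9 ← 13
So the card now at position 1 started at position 13.

13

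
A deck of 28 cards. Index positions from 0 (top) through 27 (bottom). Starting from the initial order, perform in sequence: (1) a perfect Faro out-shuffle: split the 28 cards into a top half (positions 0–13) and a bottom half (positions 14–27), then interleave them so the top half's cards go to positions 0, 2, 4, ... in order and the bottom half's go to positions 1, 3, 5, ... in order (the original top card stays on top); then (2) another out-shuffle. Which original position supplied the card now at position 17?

Undo the operations in reverse order, starting from position 17:
  undo op 2 (out-shuffle, from bottom half): 17 ← 22
  undo op 1 (out-shuffle, from top half): 22 ← 11
So the card at position 17 came from original position 11.

11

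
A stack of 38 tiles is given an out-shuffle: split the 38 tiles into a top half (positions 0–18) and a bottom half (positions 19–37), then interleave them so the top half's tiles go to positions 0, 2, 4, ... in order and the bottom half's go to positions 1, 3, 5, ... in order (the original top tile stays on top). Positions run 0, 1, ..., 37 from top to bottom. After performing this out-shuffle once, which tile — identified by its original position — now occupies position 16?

8

Work backwards from position 16, undoing one out-shuffle at a time:
16 ← 8
So the tile now at position 16 started at position 8.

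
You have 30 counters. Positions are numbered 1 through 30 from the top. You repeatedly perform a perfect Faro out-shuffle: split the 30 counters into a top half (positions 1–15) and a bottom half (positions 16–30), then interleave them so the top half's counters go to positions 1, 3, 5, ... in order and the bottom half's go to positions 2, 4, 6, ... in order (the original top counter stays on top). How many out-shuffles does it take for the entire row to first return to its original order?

28

The out-shuffle permutes the 30 positions with cycle lengths [1, 1, 28].
Every counter is home exactly when every cycle has completed a whole number of laps, i.e. after lcm(1, 28) = 28 out-shuffles.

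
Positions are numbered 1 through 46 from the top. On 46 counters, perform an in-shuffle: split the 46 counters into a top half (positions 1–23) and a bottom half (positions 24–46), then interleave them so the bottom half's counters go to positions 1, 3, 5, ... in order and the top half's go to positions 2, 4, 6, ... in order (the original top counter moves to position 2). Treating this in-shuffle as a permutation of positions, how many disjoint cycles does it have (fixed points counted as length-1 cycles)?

Trace each unvisited position around until it returns:
(1 2 4 8 16 32 ... len 23) (5 10 20 40 33 19 ... len 23)
2 cycles in total.

2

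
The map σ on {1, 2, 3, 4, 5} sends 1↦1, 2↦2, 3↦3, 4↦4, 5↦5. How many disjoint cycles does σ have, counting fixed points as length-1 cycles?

Cycle decomposition: (1) (2) (3) (4) (5).
5 cycles.

5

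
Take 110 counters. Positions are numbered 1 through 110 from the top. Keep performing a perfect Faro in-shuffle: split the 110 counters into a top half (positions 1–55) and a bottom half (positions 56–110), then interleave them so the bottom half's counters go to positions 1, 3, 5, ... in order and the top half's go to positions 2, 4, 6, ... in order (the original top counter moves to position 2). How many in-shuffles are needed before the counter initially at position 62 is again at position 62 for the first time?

36

Follow position 62 under repeated in-shuffles:
62 → 13 → 26 → 52 → 104 → 97 → 83 → 55 → ... → 62 (length 36)
It first returns after 36 in-shuffles.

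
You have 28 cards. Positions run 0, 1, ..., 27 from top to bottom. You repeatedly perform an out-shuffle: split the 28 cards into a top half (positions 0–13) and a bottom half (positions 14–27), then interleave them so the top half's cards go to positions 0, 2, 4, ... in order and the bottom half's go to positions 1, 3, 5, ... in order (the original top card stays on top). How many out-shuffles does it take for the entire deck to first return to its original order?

The out-shuffle permutes the 28 positions with cycle lengths [1, 1, 2, 6, 18].
Every card is home exactly when every cycle has completed a whole number of laps, i.e. after lcm(1, 2, 6, 18) = 18 out-shuffles.

18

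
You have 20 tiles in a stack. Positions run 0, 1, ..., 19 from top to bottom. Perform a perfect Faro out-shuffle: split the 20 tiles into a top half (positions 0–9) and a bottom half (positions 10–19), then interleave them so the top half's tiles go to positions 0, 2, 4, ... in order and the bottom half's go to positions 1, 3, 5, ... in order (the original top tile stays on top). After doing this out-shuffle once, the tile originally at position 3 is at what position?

6

Track the tile's position through each out-shuffle:
3 → 6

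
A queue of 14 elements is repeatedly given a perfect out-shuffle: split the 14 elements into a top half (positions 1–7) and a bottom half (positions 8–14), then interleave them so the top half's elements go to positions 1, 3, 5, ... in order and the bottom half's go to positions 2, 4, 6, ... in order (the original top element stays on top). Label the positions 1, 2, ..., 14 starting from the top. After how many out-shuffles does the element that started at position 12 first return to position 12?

12

Follow position 12 under repeated out-shuffles:
12 → 10 → 6 → 11 → 8 → 2 → 3 → 5 → 9 → 4 → 7 → 13 → 12
It first returns after 12 out-shuffles.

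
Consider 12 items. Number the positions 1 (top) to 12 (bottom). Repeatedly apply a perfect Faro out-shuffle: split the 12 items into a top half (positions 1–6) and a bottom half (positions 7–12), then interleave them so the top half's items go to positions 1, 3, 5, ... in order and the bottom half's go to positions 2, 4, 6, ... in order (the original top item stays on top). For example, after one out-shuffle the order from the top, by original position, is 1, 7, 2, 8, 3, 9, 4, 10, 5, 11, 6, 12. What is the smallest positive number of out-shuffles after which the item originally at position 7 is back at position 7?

10

Follow position 7 under repeated out-shuffles:
7 → 2 → 3 → 5 → 9 → 6 → 11 → 10 → 8 → 4 → 7
It first returns after 10 out-shuffles.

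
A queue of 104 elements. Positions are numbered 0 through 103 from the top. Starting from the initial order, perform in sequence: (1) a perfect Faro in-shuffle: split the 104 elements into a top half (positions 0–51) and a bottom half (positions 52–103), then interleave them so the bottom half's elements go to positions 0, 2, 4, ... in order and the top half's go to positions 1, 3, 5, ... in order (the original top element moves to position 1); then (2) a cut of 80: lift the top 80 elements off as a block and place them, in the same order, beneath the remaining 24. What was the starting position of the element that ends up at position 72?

76

Undo the operations in reverse order, starting from position 72:
  undo op 2 (cut 80): 72 ← 48
  undo op 1 (in-shuffle, from bottom half): 48 ← 76
So the element at position 72 came from original position 76.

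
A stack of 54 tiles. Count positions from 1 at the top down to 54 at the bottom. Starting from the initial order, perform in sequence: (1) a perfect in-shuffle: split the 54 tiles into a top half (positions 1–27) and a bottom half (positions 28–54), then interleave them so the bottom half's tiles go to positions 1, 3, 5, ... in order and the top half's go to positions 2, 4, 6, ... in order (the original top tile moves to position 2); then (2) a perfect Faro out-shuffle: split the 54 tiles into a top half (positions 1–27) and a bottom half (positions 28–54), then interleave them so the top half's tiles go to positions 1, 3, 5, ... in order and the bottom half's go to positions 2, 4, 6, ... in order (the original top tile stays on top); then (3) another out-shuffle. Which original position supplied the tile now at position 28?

Undo the operations in reverse order, starting from position 28:
  undo op 3 (out-shuffle, from bottom half): 28 ← 41
  undo op 2 (out-shuffle, from top half): 41 ← 21
  undo op 1 (in-shuffle, from bottom half): 21 ← 38
So the tile at position 28 came from original position 38.

38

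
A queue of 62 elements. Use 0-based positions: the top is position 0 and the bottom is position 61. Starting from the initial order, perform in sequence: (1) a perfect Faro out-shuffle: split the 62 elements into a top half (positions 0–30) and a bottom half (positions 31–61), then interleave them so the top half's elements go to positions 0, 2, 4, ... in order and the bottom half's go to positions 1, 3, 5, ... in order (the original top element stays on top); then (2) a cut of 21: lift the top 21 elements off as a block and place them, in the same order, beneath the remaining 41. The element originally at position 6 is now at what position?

53

Track the element from position 6 forward through each operation:
  after op 1 (out-shuffle): 6 → 12
  after op 2 (cut 21): 12 → 53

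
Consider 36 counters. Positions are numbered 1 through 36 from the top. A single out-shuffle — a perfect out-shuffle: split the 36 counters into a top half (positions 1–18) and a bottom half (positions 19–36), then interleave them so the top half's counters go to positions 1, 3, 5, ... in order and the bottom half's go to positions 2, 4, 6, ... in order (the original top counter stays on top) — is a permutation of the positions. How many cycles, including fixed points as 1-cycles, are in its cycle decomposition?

7

Trace each unvisited position around until it returns:
(1) (2 3 5 9 17 33 ... len 12) (4 7 13 25 14 27 ... len 12) (6 11 21) (8 15 29 22) (16 31 26) (36)
7 cycles in total.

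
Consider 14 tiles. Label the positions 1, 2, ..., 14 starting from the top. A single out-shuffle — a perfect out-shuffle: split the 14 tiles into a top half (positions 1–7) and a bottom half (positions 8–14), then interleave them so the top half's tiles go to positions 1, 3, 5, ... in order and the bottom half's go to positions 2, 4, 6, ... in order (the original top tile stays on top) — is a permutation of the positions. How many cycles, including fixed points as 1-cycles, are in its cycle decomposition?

3

Trace each unvisited position around until it returns:
(1) (2 3 5 9 4 7 ... len 12) (14)
3 cycles in total.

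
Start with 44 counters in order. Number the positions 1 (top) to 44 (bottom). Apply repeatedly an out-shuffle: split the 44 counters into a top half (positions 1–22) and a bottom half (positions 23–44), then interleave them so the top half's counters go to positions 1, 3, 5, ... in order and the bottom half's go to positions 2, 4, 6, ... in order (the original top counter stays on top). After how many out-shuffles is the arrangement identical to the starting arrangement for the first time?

The out-shuffle permutes the 44 positions with cycle lengths [1, 1, 14, 14, 14].
Every counter is home exactly when every cycle has completed a whole number of laps, i.e. after lcm(1, 14) = 14 out-shuffles.

14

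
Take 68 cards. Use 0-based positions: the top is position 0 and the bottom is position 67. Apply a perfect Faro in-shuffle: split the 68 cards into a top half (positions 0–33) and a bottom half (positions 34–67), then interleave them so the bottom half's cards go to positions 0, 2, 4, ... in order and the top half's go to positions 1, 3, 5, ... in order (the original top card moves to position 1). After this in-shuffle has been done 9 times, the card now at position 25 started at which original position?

57

Work backwards from position 25, undoing one in-shuffle at a time:
25 ← 12 ← 40 ← 54 ← 61 ← 30 ← 49 ← 24 ← 46 ← 57
So the card now at position 25 started at position 57.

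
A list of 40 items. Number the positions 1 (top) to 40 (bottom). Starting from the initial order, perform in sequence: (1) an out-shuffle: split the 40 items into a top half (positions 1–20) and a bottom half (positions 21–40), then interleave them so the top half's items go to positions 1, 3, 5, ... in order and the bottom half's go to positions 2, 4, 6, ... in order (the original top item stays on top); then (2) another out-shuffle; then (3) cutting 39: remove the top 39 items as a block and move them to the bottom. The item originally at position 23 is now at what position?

12

Track the item from position 23 forward through each operation:
  after op 1 (out-shuffle): 23 → 6
  after op 2 (out-shuffle): 6 → 11
  after op 3 (cut 39): 11 → 12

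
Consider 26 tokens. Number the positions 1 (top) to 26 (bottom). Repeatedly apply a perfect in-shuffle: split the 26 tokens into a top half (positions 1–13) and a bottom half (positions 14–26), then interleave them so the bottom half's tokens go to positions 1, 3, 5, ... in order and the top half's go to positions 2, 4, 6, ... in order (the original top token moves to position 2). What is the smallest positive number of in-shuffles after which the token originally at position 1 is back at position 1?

Follow position 1 under repeated in-shuffles:
1 → 2 → 4 → 8 → 16 → 5 → 10 → 20 → 13 → 26 → 25 → 23 → 19 → 11 → 22 → 17 → 7 → 14 → 1
It first returns after 18 in-shuffles.

18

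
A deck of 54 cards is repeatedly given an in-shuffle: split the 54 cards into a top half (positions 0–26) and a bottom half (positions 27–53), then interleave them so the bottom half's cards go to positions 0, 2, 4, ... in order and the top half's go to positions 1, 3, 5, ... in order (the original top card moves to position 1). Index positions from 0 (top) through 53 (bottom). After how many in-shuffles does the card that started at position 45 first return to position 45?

Follow position 45 under repeated in-shuffles:
45 → 36 → 18 → 37 → 20 → 41 → 28 → 2 → 5 → 11 → 23 → 47 → 40 → 26 → 53 → 52 → 50 → 46 → 38 → 22 → 45
It first returns after 20 in-shuffles.

20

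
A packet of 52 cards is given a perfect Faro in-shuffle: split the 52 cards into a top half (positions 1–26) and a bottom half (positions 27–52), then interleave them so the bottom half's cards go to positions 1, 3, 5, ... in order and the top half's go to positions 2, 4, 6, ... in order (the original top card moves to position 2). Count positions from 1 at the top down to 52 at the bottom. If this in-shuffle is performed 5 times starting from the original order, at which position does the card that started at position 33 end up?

Track the card's position through each in-shuffle:
33 → 13 → 26 → 52 → 51 → 49

49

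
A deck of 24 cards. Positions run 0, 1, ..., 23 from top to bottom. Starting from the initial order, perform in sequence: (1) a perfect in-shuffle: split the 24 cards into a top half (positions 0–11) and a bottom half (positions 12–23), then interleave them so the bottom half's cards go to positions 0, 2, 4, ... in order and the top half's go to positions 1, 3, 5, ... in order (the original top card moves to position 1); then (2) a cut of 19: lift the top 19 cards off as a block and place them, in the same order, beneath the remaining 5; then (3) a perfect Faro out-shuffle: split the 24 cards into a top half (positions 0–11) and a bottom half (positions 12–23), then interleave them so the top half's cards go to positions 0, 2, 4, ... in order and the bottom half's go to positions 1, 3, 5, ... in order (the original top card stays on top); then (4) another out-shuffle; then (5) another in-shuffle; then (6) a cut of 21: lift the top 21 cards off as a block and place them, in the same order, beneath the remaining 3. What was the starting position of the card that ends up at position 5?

14

Undo the operations in reverse order, starting from position 5:
  undo op 6 (cut 21): 5 ← 2
  undo op 5 (in-shuffle, from bottom half): 2 ← 13
  undo op 4 (out-shuffle, from bottom half): 13 ← 18
  undo op 3 (out-shuffle, from top half): 18 ← 9
  undo op 2 (cut 19): 9 ← 4
  undo op 1 (in-shuffle, from bottom half): 4 ← 14
So the card at position 5 came from original position 14.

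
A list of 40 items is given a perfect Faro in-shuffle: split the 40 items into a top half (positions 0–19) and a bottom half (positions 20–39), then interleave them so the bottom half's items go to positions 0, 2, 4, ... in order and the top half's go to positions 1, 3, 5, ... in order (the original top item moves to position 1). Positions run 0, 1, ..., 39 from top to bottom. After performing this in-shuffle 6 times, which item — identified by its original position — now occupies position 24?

9

Work backwards from position 24, undoing one in-shuffle at a time:
24 ← 32 ← 36 ← 38 ← 39 ← 19 ← 9
So the item now at position 24 started at position 9.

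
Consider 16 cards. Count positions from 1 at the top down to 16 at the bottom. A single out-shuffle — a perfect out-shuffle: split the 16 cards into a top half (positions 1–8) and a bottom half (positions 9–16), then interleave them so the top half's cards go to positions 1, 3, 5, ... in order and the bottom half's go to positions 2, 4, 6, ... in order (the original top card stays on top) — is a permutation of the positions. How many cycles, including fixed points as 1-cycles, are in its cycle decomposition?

Trace each unvisited position around until it returns:
(1) (2 3 5 9) (4 7 13 10) (6 11) (8 15 14 12) (16)
6 cycles in total.

6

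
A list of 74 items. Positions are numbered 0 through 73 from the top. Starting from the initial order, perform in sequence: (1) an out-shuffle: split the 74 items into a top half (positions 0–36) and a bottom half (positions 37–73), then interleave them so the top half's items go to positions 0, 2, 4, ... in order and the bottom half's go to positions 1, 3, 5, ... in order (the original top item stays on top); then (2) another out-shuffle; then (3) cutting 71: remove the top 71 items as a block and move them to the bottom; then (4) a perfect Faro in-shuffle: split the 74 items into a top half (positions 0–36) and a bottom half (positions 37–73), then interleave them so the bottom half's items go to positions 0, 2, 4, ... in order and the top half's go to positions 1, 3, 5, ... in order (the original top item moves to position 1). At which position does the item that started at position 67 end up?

30

Track the item from position 67 forward through each operation:
  after op 1 (out-shuffle): 67 → 61
  after op 2 (out-shuffle): 61 → 49
  after op 3 (cut 71): 49 → 52
  after op 4 (in-shuffle): 52 → 30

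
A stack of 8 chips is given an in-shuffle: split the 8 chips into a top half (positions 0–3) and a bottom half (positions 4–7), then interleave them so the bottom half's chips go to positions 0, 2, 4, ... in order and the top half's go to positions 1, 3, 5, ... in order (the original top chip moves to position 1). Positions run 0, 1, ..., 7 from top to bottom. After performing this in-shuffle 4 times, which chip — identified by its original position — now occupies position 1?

Work backwards from position 1, undoing one in-shuffle at a time:
1 ← 0 ← 4 ← 6 ← 7
So the chip now at position 1 started at position 7.

7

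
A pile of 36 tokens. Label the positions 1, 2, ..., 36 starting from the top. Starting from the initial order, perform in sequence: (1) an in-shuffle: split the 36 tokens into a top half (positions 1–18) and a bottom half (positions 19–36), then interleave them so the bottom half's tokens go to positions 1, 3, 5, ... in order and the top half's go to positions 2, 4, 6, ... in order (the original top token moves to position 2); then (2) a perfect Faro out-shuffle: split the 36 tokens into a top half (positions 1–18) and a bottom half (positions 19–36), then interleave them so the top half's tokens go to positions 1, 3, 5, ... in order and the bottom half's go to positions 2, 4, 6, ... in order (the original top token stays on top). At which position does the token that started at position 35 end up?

Track the token from position 35 forward through each operation:
  after op 1 (in-shuffle): 35 → 33
  after op 2 (out-shuffle): 33 → 30

30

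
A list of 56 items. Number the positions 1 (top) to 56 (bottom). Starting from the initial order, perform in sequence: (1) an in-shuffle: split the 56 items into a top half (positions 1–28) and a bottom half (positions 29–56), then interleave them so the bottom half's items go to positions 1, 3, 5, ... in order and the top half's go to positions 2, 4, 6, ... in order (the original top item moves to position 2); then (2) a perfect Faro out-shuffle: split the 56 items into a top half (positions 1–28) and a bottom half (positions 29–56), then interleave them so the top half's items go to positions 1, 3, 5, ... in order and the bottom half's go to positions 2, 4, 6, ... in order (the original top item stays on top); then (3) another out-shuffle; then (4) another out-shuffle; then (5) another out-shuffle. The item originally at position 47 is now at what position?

Track the item from position 47 forward through each operation:
  after op 1 (in-shuffle): 47 → 37
  after op 2 (out-shuffle): 37 → 18
  after op 3 (out-shuffle): 18 → 35
  after op 4 (out-shuffle): 35 → 14
  after op 5 (out-shuffle): 14 → 27

27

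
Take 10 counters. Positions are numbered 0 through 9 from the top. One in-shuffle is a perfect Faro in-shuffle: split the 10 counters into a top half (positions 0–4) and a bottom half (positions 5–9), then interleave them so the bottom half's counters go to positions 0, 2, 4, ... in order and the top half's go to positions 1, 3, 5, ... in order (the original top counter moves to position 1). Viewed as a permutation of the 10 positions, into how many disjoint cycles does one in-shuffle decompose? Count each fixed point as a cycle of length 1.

Trace each unvisited position around until it returns:
(0 1 3 7 4 9 8 6 2 5)
1 cycle in total.

1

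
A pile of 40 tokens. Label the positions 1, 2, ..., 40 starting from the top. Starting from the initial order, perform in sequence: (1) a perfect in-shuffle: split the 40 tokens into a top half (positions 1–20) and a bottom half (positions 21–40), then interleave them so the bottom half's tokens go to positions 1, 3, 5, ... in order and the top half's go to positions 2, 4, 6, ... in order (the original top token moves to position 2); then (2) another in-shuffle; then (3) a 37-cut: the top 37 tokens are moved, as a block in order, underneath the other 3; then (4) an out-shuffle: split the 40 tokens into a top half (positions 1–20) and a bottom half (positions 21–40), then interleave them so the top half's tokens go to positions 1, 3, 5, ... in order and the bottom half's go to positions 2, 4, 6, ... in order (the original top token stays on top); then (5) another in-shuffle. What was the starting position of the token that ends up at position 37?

Undo the operations in reverse order, starting from position 37:
  undo op 5 (in-shuffle, from bottom half): 37 ← 39
  undo op 4 (out-shuffle, from top half): 39 ← 20
  undo op 3 (cut 37): 20 ← 17
  undo op 2 (in-shuffle, from bottom half): 17 ← 29
  undo op 1 (in-shuffle, from bottom half): 29 ← 35
So the token at position 37 came from original position 35.

35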